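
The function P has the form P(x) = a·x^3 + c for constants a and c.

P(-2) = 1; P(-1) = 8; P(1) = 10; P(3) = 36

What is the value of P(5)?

134

From P(-2) = 1 and P(-1) = 8: -8a + c = 1 and -1a + c = 8.
Subtracting: 7a = 7, so a = 1; then c = 1 − 1·(-8) = 9.
So P(x) = 1x³ + 9, and P(5) = 134.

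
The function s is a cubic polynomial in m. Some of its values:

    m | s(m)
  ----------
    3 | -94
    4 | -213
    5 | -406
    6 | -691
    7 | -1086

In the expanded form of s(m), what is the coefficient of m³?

First differences: -119, -193, -285, -395. Second differences: -74, -92, -110. Third differences: -18, -18.
Level-3 differences are constant, so s has degree 3.
Fitting a degree-3 polynomial gives s(m) = -3m³ - m² - m - 1.
The coefficient of m³ is -3.

-3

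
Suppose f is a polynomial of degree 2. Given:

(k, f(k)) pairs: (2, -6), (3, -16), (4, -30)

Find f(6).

-70

Write f(k) = ak² + bk + c; the 3 given values yield a linear system in the 3 coefficients.
Solving, f(k) = -2k² + 2.
Then f(6) = -70.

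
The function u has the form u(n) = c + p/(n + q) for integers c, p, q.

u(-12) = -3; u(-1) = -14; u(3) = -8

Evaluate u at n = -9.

(u(n) − c)(n + q) = p for each data point; the three points give a linear system in c and q, then p follows.
Solving: c = -5, q = 3, p = -18, so u(n) = -5 − 18/(n + 3).
Then u(-9) = -5 − 18/(-6) = -2.

-2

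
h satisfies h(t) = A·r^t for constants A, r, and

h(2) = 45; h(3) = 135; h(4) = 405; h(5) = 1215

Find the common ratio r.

3

Consecutive ratio: 135/45 = 3, and 405/135 = 3, so r = 3.
Then A·3^2 = 45 gives A = 5, and h(t) = 5·3^t.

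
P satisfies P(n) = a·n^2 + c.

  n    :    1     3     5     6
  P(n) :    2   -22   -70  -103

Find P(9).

From P(1) = 2 and P(3) = -22: 1a + c = 2 and 9a + c = -22.
Subtracting: 8a = -24, so a = -3; then c = 2 − (-3)·1 = 5.
So P(n) = -3n² + 5, and P(9) = -238.

-238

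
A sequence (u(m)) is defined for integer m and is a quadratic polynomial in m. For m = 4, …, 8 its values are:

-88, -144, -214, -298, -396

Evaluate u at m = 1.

First differences: -56, -70, -84, -98. Second differences: -14, -14, -14.
Level-2 differences are constant, so u has degree 2.
Fitting a degree-2 polynomial gives u(m) = -7m² + 7m - 4.
Then u(1) = -4.

-4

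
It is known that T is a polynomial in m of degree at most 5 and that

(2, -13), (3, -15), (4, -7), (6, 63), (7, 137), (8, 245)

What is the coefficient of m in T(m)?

Write T(m) = am^5 + bm^4 + cm³ + dm² + em + p; the 6 given values yield a linear system in the 6 coefficients.
Solving, the top 2 coefficients vanish, and T(m) = m³ - 4m² - m - 3.
The coefficient of m is -1.

-1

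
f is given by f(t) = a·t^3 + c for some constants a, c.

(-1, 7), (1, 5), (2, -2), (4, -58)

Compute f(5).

-119

From f(-1) = 7 and f(1) = 5: -1a + c = 7 and 1a + c = 5.
Subtracting: 2a = -2, so a = -1; then c = 7 − (-1)·(-1) = 6.
So f(t) = -1t³ + 6, and f(5) = -119.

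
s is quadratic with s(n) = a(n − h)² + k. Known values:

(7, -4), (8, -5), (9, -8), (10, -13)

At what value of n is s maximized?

7

First differences -1, -3, -5; second difference -2 = 2a, so a = -1.
Expanding, the n-coefficient is −2ah = 2h; matching it to the data gives h = 7, and then k = -4.
So s(n) = -1(n − 7)² − 4.
Hence h = 7.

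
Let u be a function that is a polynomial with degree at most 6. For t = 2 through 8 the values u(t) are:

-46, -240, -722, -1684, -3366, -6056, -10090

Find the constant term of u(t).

6

First differences: -194, -482, -962, -1682, -2690, -4034. Second differences: -288, -480, -720, -1008, -1344. Third differences: -192, -240, -288, -336. Fourth differences: -48, -48, -48.
Level-4 differences are constant, so u has degree 4.
Fitting a degree-4 polynomial gives u(t) = -2t^4 - 4t³ + 2t² + 2t + 6.
The constant term is u(0) = 6.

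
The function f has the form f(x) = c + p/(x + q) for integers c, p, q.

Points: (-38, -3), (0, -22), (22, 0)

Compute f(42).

-1

(f(x) − c)(x + q) = p for each data point; the three points give a linear system in c and q, then p follows.
Solving: c = -2, q = -2, p = 40, so f(x) = -2 + 40/(x − 2).
Then f(42) = -2 + 40/40 = -1.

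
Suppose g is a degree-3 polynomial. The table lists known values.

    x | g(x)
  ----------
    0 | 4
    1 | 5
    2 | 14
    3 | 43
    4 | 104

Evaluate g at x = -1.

First differences: 1, 9, 29, 61. Second differences: 8, 20, 32. Third differences: 12, 12.
Level-3 differences are constant, so g has degree 3.
Fitting a degree-3 polynomial gives g(x) = 2x³ - 2x² + x + 4.
Then g(-1) = -1.

-1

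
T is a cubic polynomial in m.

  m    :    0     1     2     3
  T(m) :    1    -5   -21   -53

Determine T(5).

Write T(m) = am³ + bm² + cm + d; the 4 given values yield a linear system in the 4 coefficients.
Solving, T(m) = -m³ - 2m² - 3m + 1.
Then T(5) = -189.

-189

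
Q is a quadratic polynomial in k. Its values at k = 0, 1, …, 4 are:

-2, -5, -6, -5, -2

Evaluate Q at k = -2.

10

First differences: -3, -1, 1, 3. Second differences: 2, 2, 2.
Level-2 differences are constant, so Q has degree 2.
Fitting a degree-2 polynomial gives Q(k) = k² - 4k - 2.
Then Q(-2) = 10.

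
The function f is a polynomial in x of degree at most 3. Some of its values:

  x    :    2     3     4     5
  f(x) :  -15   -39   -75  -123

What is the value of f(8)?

Write f(x) = ax³ + bx² + cx + d; the 4 given values yield a linear system in the 4 coefficients.
Solving, the leading coefficient vanishes, and f(x) = -6x² + 6x - 3.
Then f(8) = -339.

-339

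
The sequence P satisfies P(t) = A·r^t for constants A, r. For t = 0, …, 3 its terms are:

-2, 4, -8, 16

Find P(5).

64

Consecutive ratio: 4/(-2) = -2, and -8/4 = -2, so r = -2.
Then A·(-2)^0 = -2 gives A = -2, and P(t) = -2·(-2)^t.
P(5) = -2·(-2)^5 = 64.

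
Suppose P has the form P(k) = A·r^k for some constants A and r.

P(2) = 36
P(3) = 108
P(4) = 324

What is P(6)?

2916

Consecutive ratio: 108/36 = 3, and 324/108 = 3, so r = 3.
Then A·3^2 = 36 gives A = 4, and P(k) = 4·3^k.
P(6) = 4·3^6 = 2916.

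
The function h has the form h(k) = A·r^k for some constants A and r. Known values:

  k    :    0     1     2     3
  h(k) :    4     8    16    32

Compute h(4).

Consecutive ratio: 8/4 = 2, and 16/8 = 2, so r = 2.
Then A·2^0 = 4 gives A = 4, and h(k) = 4·2^k.
h(4) = 4·2^4 = 64.

64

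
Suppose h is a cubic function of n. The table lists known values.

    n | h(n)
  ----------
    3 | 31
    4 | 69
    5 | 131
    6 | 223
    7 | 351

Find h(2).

11

Write h(n) = an³ + bn² + cn + d; the 5 given values yield a linear system in the 4 coefficients.
Solving, h(n) = n³ + n + 1.
Then h(2) = 11.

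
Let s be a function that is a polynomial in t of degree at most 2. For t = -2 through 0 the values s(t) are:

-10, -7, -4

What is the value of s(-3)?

First differences: 3, 3.
Level-1 differences are constant, so s has degree 1.
Fitting a degree-1 polynomial gives s(t) = 3t - 4.
Then s(-3) = -13.

-13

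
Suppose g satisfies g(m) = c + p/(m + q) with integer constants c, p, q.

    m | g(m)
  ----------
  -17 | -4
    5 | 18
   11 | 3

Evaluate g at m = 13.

2

(g(m) − c)(m + q) = p for each data point; the three points give a linear system in c and q, then p follows.
Solving: c = -2, q = -3, p = 40, so g(m) = -2 + 40/(m − 3).
Then g(13) = -2 + 40/10 = 2.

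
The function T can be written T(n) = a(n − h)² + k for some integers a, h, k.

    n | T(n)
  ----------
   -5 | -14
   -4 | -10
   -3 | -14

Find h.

-4

First differences 4, -4; second difference -8 = 2a, so a = -4.
Expanding, the n-coefficient is −2ah = 8h; matching it to the data gives h = -4, and then k = -10.
So T(n) = -4(n + 4)² − 10.
Hence h = -4.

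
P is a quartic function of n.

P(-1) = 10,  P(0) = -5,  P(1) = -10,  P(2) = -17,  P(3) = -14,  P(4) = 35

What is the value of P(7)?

1178

Write P(n) = an^4 + bn³ + cn² + dn + e; the 6 given values yield a linear system in the 5 coefficients.
Solving, P(n) = n^4 - 4n³ + 4n² - 6n - 5.
Then P(7) = 1178.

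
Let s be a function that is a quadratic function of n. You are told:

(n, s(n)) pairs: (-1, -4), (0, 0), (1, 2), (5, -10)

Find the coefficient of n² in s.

Write s(n) = an² + bn + c; the 4 given values yield a linear system in the 3 coefficients.
Solving, s(n) = -n² + 3n.
The coefficient of n² is -1.

-1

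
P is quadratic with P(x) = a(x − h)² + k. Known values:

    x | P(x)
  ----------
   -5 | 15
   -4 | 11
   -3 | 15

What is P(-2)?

First differences -4, 4; second difference 8 = 2a, so a = 4.
Expanding, the x-coefficient is −2ah = -8h; matching it to the data gives h = -4, and then k = 11.
So P(x) = 4(x + 4)² + 11.
P(-2) = 4·2² + 11 = 27.

27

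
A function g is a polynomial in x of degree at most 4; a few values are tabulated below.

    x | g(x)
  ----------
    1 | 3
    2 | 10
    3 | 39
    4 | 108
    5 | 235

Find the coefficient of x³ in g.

First differences: 7, 29, 69, 127. Second differences: 22, 40, 58. Third differences: 18, 18.
Level-3 differences are constant, so g has degree 3.
Fitting a degree-3 polynomial gives g(x) = 3x³ - 7x² + 7x.
The coefficient of x³ is 3.

3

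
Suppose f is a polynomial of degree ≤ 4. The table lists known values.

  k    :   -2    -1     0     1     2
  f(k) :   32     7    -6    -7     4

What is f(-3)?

69

Write f(k) = ak^4 + bk³ + ck² + dk + e; the 5 given values yield a linear system in the 5 coefficients.
Solving, the top 2 coefficients vanish, and f(k) = 6k² - 7k - 6.
Then f(-3) = 69.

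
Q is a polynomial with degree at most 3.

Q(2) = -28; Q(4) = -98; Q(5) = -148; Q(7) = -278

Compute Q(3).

Write Q(k) = ak³ + bk² + ck + d; the 4 given values yield a linear system in the 4 coefficients.
Solving, the leading coefficient vanishes, and Q(k) = -5k² - 5k + 2.
Then Q(3) = -58.

-58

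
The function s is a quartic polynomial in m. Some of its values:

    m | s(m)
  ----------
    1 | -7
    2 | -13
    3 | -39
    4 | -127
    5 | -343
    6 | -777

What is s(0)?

Write s(m) = am^4 + bm³ + cm² + dm + e; the 6 given values yield a linear system in the 5 coefficients.
Solving, s(m) = -m^4 + 3m³ - 3m² - 3m - 3.
The constant term is s(0) = -3.

-3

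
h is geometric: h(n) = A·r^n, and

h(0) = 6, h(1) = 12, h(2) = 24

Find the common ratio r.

Consecutive ratio: 12/6 = 2, and 24/12 = 2, so r = 2.
Then A·2^0 = 6 gives A = 6, and h(n) = 6·2^n.

2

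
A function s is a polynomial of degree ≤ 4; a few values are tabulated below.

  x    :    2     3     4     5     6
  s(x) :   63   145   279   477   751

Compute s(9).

2149

First differences: 82, 134, 198, 274. Second differences: 52, 64, 76. Third differences: 12, 12.
Level-3 differences are constant, so s has degree 3.
Fitting a degree-3 polynomial gives s(x) = 2x³ + 8x² + 4x + 7.
Then s(9) = 2149.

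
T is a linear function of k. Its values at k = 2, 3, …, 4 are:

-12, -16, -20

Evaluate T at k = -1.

0

First differences: -4, -4.
Level-1 differences are constant, so T has degree 1.
Fitting a degree-1 polynomial gives T(k) = -4k - 4.
Then T(-1) = 0.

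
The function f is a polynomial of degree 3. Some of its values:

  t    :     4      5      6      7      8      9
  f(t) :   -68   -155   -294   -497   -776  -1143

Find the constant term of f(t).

0

First differences: -87, -139, -203, -279, -367. Second differences: -52, -64, -76, -88. Third differences: -12, -12, -12.
Level-3 differences are constant, so f has degree 3.
Fitting a degree-3 polynomial gives f(t) = -2t³ + 4t² - t.
The constant term is f(0) = 0.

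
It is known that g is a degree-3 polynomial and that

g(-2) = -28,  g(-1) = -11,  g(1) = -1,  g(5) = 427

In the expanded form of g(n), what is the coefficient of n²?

2

Write g(n) = an³ + bn² + cn + d; the 4 given values yield a linear system in the 4 coefficients.
Solving, g(n) = 3n³ + 2n² + 2n - 8.
The coefficient of n² is 2.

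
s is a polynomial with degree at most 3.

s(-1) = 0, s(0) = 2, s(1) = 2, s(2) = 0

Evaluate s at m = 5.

-18

First differences: 2, 0, -2. Second differences: -2, -2.
Level-2 differences are constant, so s has degree 2.
Fitting a degree-2 polynomial gives s(m) = -m² + m + 2.
Then s(5) = -18.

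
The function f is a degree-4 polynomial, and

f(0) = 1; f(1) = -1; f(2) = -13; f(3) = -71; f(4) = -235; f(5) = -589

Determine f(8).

-3991

Write f(x) = ax^4 + bx³ + cx² + dx + e; the 6 given values yield a linear system in the 5 coefficients.
Solving, f(x) = -x^4 + 2x² - 3x + 1.
Then f(8) = -3991.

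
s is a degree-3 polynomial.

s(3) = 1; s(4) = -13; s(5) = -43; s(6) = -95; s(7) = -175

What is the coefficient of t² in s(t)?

4

First differences: -14, -30, -52, -80. Second differences: -16, -22, -28. Third differences: -6, -6.
Level-3 differences are constant, so s has degree 3.
Fitting a degree-3 polynomial gives s(t) = -t³ + 4t² - 5t + 7.
The coefficient of t² is 4.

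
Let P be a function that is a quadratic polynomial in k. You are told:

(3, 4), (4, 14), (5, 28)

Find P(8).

94

Write P(k) = ak² + bk + c; the 3 given values yield a linear system in the 3 coefficients.
Solving, P(k) = 2k² - 4k - 2.
Then P(8) = 94.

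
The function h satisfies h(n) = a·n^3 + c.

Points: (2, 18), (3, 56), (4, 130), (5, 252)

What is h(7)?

688

From h(2) = 18 and h(3) = 56: 8a + c = 18 and 27a + c = 56.
Subtracting: 19a = 38, so a = 2; then c = 18 − 2·8 = 2.
So h(n) = 2n³ + 2, and h(7) = 688.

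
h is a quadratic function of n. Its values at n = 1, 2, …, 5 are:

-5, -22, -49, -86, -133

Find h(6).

-190

Write h(n) = an² + bn + c; the 5 given values yield a linear system in the 3 coefficients.
Solving, h(n) = -5n² - 2n + 2.
Then h(6) = -190.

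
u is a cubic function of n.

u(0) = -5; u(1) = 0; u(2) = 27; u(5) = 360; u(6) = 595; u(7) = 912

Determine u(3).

88

Write u(n) = an³ + bn² + cn + d; the 6 given values yield a linear system in the 4 coefficients.
Solving, u(n) = 2n³ + 5n² - 2n - 5.
Then u(3) = 88.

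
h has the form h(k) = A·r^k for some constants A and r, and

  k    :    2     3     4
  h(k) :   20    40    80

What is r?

Consecutive ratio: 40/20 = 2, and 80/40 = 2, so r = 2.
Then A·2^2 = 20 gives A = 5, and h(k) = 5·2^k.

2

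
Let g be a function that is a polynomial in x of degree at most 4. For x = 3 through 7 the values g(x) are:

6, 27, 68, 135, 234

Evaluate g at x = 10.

First differences: 21, 41, 67, 99. Second differences: 20, 26, 32. Third differences: 6, 6.
Level-3 differences are constant, so g has degree 3.
Fitting a degree-3 polynomial gives g(x) = x³ - 2x² - 2x + 3.
Then g(10) = 783.

783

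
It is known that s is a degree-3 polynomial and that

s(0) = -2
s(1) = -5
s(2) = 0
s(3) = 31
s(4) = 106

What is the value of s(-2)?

-44

First differences: -3, 5, 31, 75. Second differences: 8, 26, 44. Third differences: 18, 18.
Level-3 differences are constant, so s has degree 3.
Fitting a degree-3 polynomial gives s(x) = 3x³ - 5x² - x - 2.
Then s(-2) = -44.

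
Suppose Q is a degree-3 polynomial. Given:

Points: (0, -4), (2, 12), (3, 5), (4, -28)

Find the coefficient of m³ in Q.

Write Q(m) = am³ + bm² + cm + d; the 4 given values yield a linear system in the 4 coefficients.
Solving, Q(m) = -2m³ + 5m² + 6m - 4.
The coefficient of m³ is -2.

-2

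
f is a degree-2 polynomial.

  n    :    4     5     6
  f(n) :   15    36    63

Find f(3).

Write f(n) = an² + bn + c; the 3 given values yield a linear system in the 3 coefficients.
Solving, f(n) = 3n² - 6n - 9.
Then f(3) = 0.

0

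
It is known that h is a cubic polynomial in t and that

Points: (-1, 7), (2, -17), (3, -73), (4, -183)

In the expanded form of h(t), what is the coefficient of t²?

Write h(t) = at³ + bt² + ct + d; the 4 given values yield a linear system in the 4 coefficients.
Solving, h(t) = -3t³ + t + 5.
The coefficient of t² is 0.

0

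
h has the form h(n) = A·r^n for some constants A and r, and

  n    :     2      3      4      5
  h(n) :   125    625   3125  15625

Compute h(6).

78125

Consecutive ratio: 625/125 = 5, and 3125/625 = 5, so r = 5.
Then A·5^2 = 125 gives A = 5, and h(n) = 5·5^n.
h(6) = 5·5^6 = 78125.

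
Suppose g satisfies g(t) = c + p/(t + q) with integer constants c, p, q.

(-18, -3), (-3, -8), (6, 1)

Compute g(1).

16

(g(t) − c)(t + q) = p for each data point; the three points give a linear system in c and q, then p follows.
Solving: c = -2, q = 0, p = 18, so g(t) = -2 + 18/(t + 0).
Then g(1) = -2 + 18/1 = 16.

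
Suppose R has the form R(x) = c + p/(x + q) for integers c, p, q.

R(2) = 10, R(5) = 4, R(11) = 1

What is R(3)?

7

(R(x) − c)(x + q) = p for each data point; the three points give a linear system in c and q, then p follows.
Solving: c = -2, q = 1, p = 36, so R(x) = -2 + 36/(x + 1).
Then R(3) = -2 + 36/4 = 7.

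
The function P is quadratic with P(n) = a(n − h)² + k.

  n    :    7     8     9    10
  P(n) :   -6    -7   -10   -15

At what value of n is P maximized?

First differences -1, -3, -5; second difference -2 = 2a, so a = -1.
Expanding, the n-coefficient is −2ah = 2h; matching it to the data gives h = 7, and then k = -6.
So P(n) = -1(n − 7)² − 6.
Hence h = 7.

7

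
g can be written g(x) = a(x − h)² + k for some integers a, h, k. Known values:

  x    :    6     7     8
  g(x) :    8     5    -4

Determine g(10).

First differences -3, -9; second difference -6 = 2a, so a = -3.
Expanding, the x-coefficient is −2ah = 6h; matching it to the data gives h = 6, and then k = 8.
So g(x) = -3(x − 6)² + 8.
g(10) = -3·4² + 8 = -40.

-40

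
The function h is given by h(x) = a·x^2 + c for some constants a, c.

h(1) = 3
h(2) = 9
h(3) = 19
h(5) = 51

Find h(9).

163

From h(1) = 3 and h(2) = 9: 1a + c = 3 and 4a + c = 9.
Subtracting: 3a = 6, so a = 2; then c = 3 − 2·1 = 1.
So h(x) = 2x² + 1, and h(9) = 163.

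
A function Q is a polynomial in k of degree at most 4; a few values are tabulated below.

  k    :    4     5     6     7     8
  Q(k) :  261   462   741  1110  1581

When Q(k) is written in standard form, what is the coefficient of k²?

9

Write Q(k) = ak^4 + bk³ + ck² + dk + e; the 5 given values yield a linear system in the 5 coefficients.
Solving, the leading coefficient vanishes, and Q(k) = 2k³ + 9k² - 2k - 3.
The coefficient of k² is 9.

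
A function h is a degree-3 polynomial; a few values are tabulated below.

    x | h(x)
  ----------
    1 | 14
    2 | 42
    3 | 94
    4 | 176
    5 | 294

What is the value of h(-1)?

First differences: 28, 52, 82, 118. Second differences: 24, 30, 36. Third differences: 6, 6.
Level-3 differences are constant, so h has degree 3.
Fitting a degree-3 polynomial gives h(x) = x³ + 6x² + 3x + 4.
Then h(-1) = 6.

6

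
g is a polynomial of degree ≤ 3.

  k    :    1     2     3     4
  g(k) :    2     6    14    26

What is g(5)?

42

First differences: 4, 8, 12. Second differences: 4, 4.
Level-2 differences are constant, so g has degree 2.
Fitting a degree-2 polynomial gives g(k) = 2k² - 2k + 2.
Then g(5) = 42.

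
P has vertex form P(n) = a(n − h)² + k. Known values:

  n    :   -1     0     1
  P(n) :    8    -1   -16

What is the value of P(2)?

First differences -9, -15; second difference -6 = 2a, so a = -3.
Expanding, the n-coefficient is −2ah = 6h; matching it to the data gives h = -2, and then k = 11.
So P(n) = -3(n + 2)² + 11.
P(2) = -3·4² + 11 = -37.

-37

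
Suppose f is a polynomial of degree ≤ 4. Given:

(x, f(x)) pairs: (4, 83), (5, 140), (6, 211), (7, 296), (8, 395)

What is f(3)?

Write f(x) = ax^4 + bx³ + cx² + dx + e; the 5 given values yield a linear system in the 5 coefficients.
Solving, the top 2 coefficients vanish, and f(x) = 7x² - 6x - 5.
Then f(3) = 40.

40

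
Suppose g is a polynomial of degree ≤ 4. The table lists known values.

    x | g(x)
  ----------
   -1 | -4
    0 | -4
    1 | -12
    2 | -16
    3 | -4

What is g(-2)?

First differences: 0, -8, -4, 12. Second differences: -8, 4, 16. Third differences: 12, 12.
Level-3 differences are constant, so g has degree 3.
Fitting a degree-3 polynomial gives g(x) = 2x³ - 4x² - 6x - 4.
Then g(-2) = -24.

-24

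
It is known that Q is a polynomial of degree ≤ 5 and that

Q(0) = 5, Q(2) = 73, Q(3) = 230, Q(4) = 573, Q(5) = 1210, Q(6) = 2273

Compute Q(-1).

Write Q(n) = an^5 + bn^4 + cn³ + dn² + en + p; the 6 given values yield a linear system in the 6 coefficients.
Solving, the leading coefficient vanishes, and Q(n) = n^4 + 4n³ + 2n² + 6n + 5.
Then Q(-1) = -2.

-2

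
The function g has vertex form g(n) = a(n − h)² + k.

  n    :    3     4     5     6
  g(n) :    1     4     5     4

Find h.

First differences 3, 1, -1; second difference -2 = 2a, so a = -1.
Expanding, the n-coefficient is −2ah = 2h; matching it to the data gives h = 5, and then k = 5.
So g(n) = -1(n − 5)² + 5.
Hence h = 5.

5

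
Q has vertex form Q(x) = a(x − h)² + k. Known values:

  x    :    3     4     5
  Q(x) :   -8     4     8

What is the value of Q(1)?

First differences 12, 4; second difference -8 = 2a, so a = -4.
Expanding, the x-coefficient is −2ah = 8h; matching it to the data gives h = 5, and then k = 8.
So Q(x) = -4(x − 5)² + 8.
Q(1) = -4·(-4)² + 8 = -56.

-56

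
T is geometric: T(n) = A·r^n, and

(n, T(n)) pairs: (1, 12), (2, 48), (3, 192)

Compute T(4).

Consecutive ratio: 48/12 = 4, and 192/48 = 4, so r = 4.
Then A·4^1 = 12 gives A = 3, and T(n) = 3·4^n.
T(4) = 3·4^4 = 768.

768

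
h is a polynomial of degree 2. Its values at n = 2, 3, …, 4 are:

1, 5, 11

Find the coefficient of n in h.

Write h(n) = an² + bn + c; the 3 given values yield a linear system in the 3 coefficients.
Solving, h(n) = n² - n - 1.
The coefficient of n is -1.

-1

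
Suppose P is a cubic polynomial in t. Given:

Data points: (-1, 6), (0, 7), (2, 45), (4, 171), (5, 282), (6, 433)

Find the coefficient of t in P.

Write P(t) = at³ + bt² + ct + d; the 6 given values yield a linear system in the 4 coefficients.
Solving, P(t) = t³ + 5t² + 5t + 7.
The coefficient of t is 5.

5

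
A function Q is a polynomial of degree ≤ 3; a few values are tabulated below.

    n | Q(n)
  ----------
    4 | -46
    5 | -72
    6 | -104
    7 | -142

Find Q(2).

First differences: -26, -32, -38. Second differences: -6, -6.
Level-2 differences are constant, so Q has degree 2.
Fitting a degree-2 polynomial gives Q(n) = -3n² + n - 2.
Then Q(2) = -12.

-12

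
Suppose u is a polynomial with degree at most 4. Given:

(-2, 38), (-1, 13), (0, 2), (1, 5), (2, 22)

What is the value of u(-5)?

197

First differences: -25, -11, 3, 17. Second differences: 14, 14, 14.
Level-2 differences are constant, so u has degree 2.
Fitting a degree-2 polynomial gives u(x) = 7x² - 4x + 2.
Then u(-5) = 197.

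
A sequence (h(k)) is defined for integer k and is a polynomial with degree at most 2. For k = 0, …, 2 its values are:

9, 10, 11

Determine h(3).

Write h(k) = ak² + bk + c; the 3 given values yield a linear system in the 3 coefficients.
Solving, the leading coefficient vanishes, and h(k) = k + 9.
Then h(3) = 12.

12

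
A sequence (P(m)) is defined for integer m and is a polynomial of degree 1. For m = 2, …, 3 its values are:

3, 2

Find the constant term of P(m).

Write P(m) = am + b; the 2 given values yield a linear system in the 2 coefficients.
Solving, P(m) = -m + 5.
The constant term is P(0) = 5.

5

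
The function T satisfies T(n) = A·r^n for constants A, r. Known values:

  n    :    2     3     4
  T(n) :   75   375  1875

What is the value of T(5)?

Consecutive ratio: 375/75 = 5, and 1875/375 = 5, so r = 5.
Then A·5^2 = 75 gives A = 3, and T(n) = 3·5^n.
T(5) = 3·5^5 = 9375.

9375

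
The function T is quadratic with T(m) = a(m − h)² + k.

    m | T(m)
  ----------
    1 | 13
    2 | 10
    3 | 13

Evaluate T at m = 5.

37

First differences -3, 3; second difference 6 = 2a, so a = 3.
Expanding, the m-coefficient is −2ah = -6h; matching it to the data gives h = 2, and then k = 10.
So T(m) = 3(m − 2)² + 10.
T(5) = 3·3² + 10 = 37.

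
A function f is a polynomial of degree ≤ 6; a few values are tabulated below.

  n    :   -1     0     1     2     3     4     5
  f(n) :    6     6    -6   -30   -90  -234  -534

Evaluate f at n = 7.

-2010

Write f(n) = an^6 + bn^5 + cn^4 + dn³ + en² + pn + q; the 7 given values yield a linear system in the 7 coefficients.
Solving, the top 2 coefficients vanish, and f(n) = -n^4 + 2n³ - 5n² - 8n + 6.
Then f(7) = -2010.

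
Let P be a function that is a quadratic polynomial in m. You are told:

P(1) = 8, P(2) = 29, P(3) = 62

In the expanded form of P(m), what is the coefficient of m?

3

Write P(m) = am² + bm + c; the 3 given values yield a linear system in the 3 coefficients.
Solving, P(m) = 6m² + 3m - 1.
The coefficient of m is 3.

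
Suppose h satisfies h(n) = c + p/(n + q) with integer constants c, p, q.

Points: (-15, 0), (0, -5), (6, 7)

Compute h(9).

(h(n) − c)(n + q) = p for each data point; the three points give a linear system in c and q, then p follows.
Solving: c = 1, q = -3, p = 18, so h(n) = 1 + 18/(n − 3).
Then h(9) = 1 + 18/6 = 4.

4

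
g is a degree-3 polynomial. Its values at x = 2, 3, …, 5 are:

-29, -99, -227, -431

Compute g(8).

-1679

Write g(x) = ax³ + bx² + cx + d; the 4 given values yield a linear system in the 4 coefficients.
Solving, g(x) = -3x³ - 2x² - 3x + 9.
Then g(8) = -1679.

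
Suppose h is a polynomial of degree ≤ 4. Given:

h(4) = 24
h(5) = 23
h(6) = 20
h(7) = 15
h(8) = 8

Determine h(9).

-1

First differences: -1, -3, -5, -7. Second differences: -2, -2, -2.
Level-2 differences are constant, so h has degree 2.
Fitting a degree-2 polynomial gives h(m) = -m² + 8m + 8.
Then h(9) = -1.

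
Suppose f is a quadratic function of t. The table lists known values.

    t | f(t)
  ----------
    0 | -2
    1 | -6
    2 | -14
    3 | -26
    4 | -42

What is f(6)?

First differences: -4, -8, -12, -16. Second differences: -4, -4, -4.
Level-2 differences are constant, so f has degree 2.
Fitting a degree-2 polynomial gives f(t) = -2t² - 2t - 2.
Then f(6) = -86.

-86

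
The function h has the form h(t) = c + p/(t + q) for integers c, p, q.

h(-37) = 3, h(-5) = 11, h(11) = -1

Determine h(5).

(h(t) − c)(t + q) = p for each data point; the three points give a linear system in c and q, then p follows.
Solving: c = 2, q = 1, p = -36, so h(t) = 2 − 36/(t + 1).
Then h(5) = 2 − 36/6 = -4.

-4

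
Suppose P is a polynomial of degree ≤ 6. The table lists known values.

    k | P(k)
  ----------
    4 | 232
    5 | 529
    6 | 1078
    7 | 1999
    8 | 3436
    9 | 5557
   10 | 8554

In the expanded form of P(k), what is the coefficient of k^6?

0

First differences: 297, 549, 921, 1437, 2121, 2997. Second differences: 252, 372, 516, 684, 876. Third differences: 120, 144, 168, 192. Fourth differences: 24, 24, 24.
Level-4 differences are constant, so P has degree 4.
Fitting a degree-4 polynomial gives P(k) = k^4 - 2k³ + 5k² + 5k + 4.
The coefficient of k^6 is 0.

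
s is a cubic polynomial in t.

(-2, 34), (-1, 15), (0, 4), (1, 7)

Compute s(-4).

Write s(t) = at³ + bt² + ct + d; the 4 given values yield a linear system in the 4 coefficients.
Solving, s(t) = t³ + 7t² - 5t + 4.
Then s(-4) = 72.

72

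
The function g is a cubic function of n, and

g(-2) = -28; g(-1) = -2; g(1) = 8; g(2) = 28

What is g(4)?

188

Write g(n) = an³ + bn² + cn + d; the 4 given values yield a linear system in the 4 coefficients.
Solving, g(n) = 3n³ - n² + 2n + 4.
Then g(4) = 188.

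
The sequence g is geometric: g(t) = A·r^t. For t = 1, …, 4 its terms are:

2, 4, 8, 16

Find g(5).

Consecutive ratio: 4/2 = 2, and 8/4 = 2, so r = 2.
Then A·2^1 = 2 gives A = 1, and g(t) = 1·2^t.
g(5) = 1·2^5 = 32.

32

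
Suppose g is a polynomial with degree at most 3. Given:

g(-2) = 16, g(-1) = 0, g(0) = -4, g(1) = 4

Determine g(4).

First differences: -16, -4, 8. Second differences: 12, 12.
Level-2 differences are constant, so g has degree 2.
Fitting a degree-2 polynomial gives g(m) = 6m² + 2m - 4.
Then g(4) = 100.

100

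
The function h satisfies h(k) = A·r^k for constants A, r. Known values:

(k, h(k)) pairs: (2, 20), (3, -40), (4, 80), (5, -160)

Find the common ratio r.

Consecutive ratio: -40/20 = -2, and 80/(-40) = -2, so r = -2.
Then A·(-2)^2 = 20 gives A = 5, and h(k) = 5·(-2)^k.

-2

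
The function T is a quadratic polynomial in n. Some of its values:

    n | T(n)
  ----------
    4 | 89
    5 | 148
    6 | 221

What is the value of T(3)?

44

Write T(n) = an² + bn + c; the 3 given values yield a linear system in the 3 coefficients.
Solving, T(n) = 7n² - 4n - 7.
Then T(3) = 44.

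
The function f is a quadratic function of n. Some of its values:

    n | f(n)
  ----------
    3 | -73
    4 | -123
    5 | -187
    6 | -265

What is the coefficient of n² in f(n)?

-7

First differences: -50, -64, -78. Second differences: -14, -14.
Level-2 differences are constant, so f has degree 2.
Fitting a degree-2 polynomial gives f(n) = -7n² - n - 7.
The coefficient of n² is -7.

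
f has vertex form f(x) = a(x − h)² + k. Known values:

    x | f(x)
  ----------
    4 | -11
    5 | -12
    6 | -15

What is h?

First differences -1, -3; second difference -2 = 2a, so a = -1.
Expanding, the x-coefficient is −2ah = 2h; matching it to the data gives h = 4, and then k = -11.
So f(x) = -1(x − 4)² − 11.
Hence h = 4.

4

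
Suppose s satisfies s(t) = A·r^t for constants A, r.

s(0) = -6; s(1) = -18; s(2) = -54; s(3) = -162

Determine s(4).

Consecutive ratio: -18/(-6) = 3, and -54/(-18) = 3, so r = 3.
Then A·3^0 = -6 gives A = -6, and s(t) = -6·3^t.
s(4) = -6·3^4 = -486.

-486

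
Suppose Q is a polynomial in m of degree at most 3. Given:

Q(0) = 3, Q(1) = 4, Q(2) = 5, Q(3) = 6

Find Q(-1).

2

First differences: 1, 1, 1.
Level-1 differences are constant, so Q has degree 1.
Fitting a degree-1 polynomial gives Q(m) = m + 3.
Then Q(-1) = 2.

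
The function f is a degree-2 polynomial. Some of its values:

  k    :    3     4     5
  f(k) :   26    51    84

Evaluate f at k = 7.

174

Write f(k) = ak² + bk + c; the 3 given values yield a linear system in the 3 coefficients.
Solving, f(k) = 4k² - 3k - 1.
Then f(7) = 174.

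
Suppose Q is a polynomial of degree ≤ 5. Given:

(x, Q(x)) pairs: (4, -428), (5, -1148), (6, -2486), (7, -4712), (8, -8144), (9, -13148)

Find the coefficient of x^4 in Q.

-2

First differences: -720, -1338, -2226, -3432, -5004. Second differences: -618, -888, -1206, -1572. Third differences: -270, -318, -366. Fourth differences: -48, -48.
Level-4 differences are constant, so Q has degree 4.
Fitting a degree-4 polynomial gives Q(x) = -2x^4 - x³ + 8x² + 7x - 8.
The coefficient of x^4 is -2.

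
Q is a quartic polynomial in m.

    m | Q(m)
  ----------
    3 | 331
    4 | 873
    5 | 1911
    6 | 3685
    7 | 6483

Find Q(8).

10641

Write Q(m) = am^4 + bm³ + cm² + dm + e; the 5 given values yield a linear system in the 5 coefficients.
Solving, Q(m) = 2m^4 + 4m³ + 6m² + 2m + 1.
Then Q(8) = 10641.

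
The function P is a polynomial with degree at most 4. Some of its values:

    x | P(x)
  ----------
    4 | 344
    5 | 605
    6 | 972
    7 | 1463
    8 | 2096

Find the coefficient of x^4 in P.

Write P(x) = ax^4 + bx³ + cx² + dx + e; the 5 given values yield a linear system in the 5 coefficients.
Solving, the leading coefficient vanishes, and P(x) = 3x³ + 8x² + 6x.
The coefficient of x^4 is 0.

0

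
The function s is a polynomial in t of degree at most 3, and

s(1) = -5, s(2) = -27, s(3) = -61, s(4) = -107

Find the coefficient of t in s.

-4

Write s(t) = at³ + bt² + ct + d; the 4 given values yield a linear system in the 4 coefficients.
Solving, the leading coefficient vanishes, and s(t) = -6t² - 4t + 5.
The coefficient of t is -4.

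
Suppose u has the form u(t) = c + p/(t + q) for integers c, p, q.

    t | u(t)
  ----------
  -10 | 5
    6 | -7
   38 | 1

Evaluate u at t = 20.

(u(t) − c)(t + q) = p for each data point; the three points give a linear system in c and q, then p follows.
Solving: c = 2, q = -2, p = -36, so u(t) = 2 − 36/(t − 2).
Then u(20) = 2 − 36/18 = 0.

0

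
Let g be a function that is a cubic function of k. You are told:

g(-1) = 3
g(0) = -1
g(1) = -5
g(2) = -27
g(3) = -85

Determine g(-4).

195

First differences: -4, -4, -22, -58. Second differences: 0, -18, -36. Third differences: -18, -18.
Level-3 differences are constant, so g has degree 3.
Fitting a degree-3 polynomial gives g(k) = -3k³ - k - 1.
Then g(-4) = 195.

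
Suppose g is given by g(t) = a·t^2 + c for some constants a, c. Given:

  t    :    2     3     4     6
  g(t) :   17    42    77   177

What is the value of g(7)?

242

From g(2) = 17 and g(3) = 42: 4a + c = 17 and 9a + c = 42.
Subtracting: 5a = 25, so a = 5; then c = 17 − 5·4 = -3.
So g(t) = 5t² − 3, and g(7) = 242.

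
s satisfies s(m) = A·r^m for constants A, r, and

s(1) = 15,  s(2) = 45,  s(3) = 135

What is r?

Consecutive ratio: 45/15 = 3, and 135/45 = 3, so r = 3.
Then A·3^1 = 15 gives A = 5, and s(m) = 5·3^m.

3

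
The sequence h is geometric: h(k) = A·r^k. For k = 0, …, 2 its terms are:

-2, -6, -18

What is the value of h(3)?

-54

Consecutive ratio: -6/(-2) = 3, and -18/(-6) = 3, so r = 3.
Then A·3^0 = -2 gives A = -2, and h(k) = -2·3^k.
h(3) = -2·3^3 = -54.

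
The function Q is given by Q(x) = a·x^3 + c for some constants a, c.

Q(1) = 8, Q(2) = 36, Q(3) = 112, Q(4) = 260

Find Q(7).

From Q(1) = 8 and Q(2) = 36: 1a + c = 8 and 8a + c = 36.
Subtracting: 7a = 28, so a = 4; then c = 8 − 4·1 = 4.
So Q(x) = 4x³ + 4, and Q(7) = 1376.

1376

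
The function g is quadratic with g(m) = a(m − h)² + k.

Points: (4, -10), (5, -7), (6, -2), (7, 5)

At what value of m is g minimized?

3

First differences 3, 5, 7; second difference 2 = 2a, so a = 1.
Expanding, the m-coefficient is −2ah = -2h; matching it to the data gives h = 3, and then k = -11.
So g(m) = 1(m − 3)² − 11.
Hence h = 3.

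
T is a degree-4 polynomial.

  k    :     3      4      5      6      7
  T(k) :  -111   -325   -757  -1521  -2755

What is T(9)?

-7305

Write T(k) = ak^4 + bk³ + ck² + dk + e; the 5 given values yield a linear system in the 5 coefficients.
Solving, T(k) = -k^4 - k³ - 2k + 3.
Then T(9) = -7305.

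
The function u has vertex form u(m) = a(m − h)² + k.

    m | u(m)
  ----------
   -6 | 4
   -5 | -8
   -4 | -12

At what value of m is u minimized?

-4

First differences -12, -4; second difference 8 = 2a, so a = 4.
Expanding, the m-coefficient is −2ah = -8h; matching it to the data gives h = -4, and then k = -12.
So u(m) = 4(m + 4)² − 12.
Hence h = -4.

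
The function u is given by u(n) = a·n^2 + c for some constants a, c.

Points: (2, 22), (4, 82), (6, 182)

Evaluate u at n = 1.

From u(2) = 22 and u(4) = 82: 4a + c = 22 and 16a + c = 82.
Subtracting: 12a = 60, so a = 5; then c = 22 − 5·4 = 2.
So u(n) = 5n² + 2, and u(1) = 7.

7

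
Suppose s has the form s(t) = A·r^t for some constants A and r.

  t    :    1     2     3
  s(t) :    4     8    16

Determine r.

2

Consecutive ratio: 8/4 = 2, and 16/8 = 2, so r = 2.
Then A·2^1 = 4 gives A = 2, and s(t) = 2·2^t.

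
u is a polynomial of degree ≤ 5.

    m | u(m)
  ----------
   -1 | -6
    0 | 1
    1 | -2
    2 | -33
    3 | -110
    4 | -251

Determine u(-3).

First differences: 7, -3, -31, -77, -141. Second differences: -10, -28, -46, -64. Third differences: -18, -18, -18.
Level-3 differences are constant, so u has degree 3.
Fitting a degree-3 polynomial gives u(m) = -3m³ - 5m² + 5m + 1.
Then u(-3) = 22.

22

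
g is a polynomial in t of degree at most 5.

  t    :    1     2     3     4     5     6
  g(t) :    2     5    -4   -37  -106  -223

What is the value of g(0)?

-1

First differences: 3, -9, -33, -69, -117. Second differences: -12, -24, -36, -48. Third differences: -12, -12, -12.
Level-3 differences are constant, so g has degree 3.
Fitting a degree-3 polynomial gives g(t) = -2t³ + 6t² - t - 1.
Then g(0) = -1.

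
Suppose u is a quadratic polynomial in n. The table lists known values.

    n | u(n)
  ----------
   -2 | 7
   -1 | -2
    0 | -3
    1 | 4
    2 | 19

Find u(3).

42

First differences: -9, -1, 7, 15. Second differences: 8, 8, 8.
Level-2 differences are constant, so u has degree 2.
Extending the table by one column gives the next first difference 23, so u(3) = 19 + 23 = 42.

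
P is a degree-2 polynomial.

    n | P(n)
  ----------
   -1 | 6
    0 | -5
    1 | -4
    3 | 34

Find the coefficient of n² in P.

Write P(n) = an² + bn + c; the 4 given values yield a linear system in the 3 coefficients.
Solving, P(n) = 6n² - 5n - 5.
The coefficient of n² is 6.

6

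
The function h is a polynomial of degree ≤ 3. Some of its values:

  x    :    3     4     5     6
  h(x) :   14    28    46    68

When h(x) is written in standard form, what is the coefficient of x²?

2

Write h(x) = ax³ + bx² + cx + d; the 4 given values yield a linear system in the 4 coefficients.
Solving, the leading coefficient vanishes, and h(x) = 2x² - 4.
The coefficient of x² is 2.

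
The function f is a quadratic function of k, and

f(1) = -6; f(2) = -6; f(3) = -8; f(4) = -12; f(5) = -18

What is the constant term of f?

First differences: 0, -2, -4, -6. Second differences: -2, -2, -2.
Level-2 differences are constant, so f has degree 2.
Fitting a degree-2 polynomial gives f(k) = -k² + 3k - 8.
The constant term is f(0) = -8.

-8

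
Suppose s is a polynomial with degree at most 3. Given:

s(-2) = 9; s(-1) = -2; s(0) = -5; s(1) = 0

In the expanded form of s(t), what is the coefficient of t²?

First differences: -11, -3, 5. Second differences: 8, 8.
Level-2 differences are constant, so s has degree 2.
Fitting a degree-2 polynomial gives s(t) = 4t² + t - 5.
The coefficient of t² is 4.

4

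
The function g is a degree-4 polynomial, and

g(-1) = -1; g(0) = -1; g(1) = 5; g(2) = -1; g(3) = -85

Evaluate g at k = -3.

-151

Write g(k) = ak^4 + bk³ + ck² + dk + e; the 5 given values yield a linear system in the 5 coefficients.
Solving, g(k) = -2k^4 + k³ + 5k² + 2k - 1.
Then g(-3) = -151.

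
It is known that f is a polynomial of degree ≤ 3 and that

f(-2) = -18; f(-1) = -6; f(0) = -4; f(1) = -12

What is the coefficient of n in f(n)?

-3

Write f(n) = an³ + bn² + cn + d; the 4 given values yield a linear system in the 4 coefficients.
Solving, the leading coefficient vanishes, and f(n) = -5n² - 3n - 4.
The coefficient of n is -3.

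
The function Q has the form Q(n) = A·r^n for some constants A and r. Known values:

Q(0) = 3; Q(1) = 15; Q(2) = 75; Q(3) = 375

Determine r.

Consecutive ratio: 15/3 = 5, and 75/15 = 5, so r = 5.
Then A·5^0 = 3 gives A = 3, and Q(n) = 3·5^n.

5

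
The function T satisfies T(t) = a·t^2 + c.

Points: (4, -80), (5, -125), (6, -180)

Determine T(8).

From T(4) = -80 and T(5) = -125: 16a + c = -80 and 25a + c = -125.
Subtracting: 9a = -45, so a = -5; then c = -80 − (-5)·16 = 0.
So T(t) = -5t² + 0, and T(8) = -320.

-320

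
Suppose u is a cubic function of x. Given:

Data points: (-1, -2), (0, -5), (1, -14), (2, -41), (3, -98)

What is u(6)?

First differences: -3, -9, -27, -57. Second differences: -6, -18, -30. Third differences: -12, -12.
Level-3 differences are constant, so u has degree 3.
Fitting a degree-3 polynomial gives u(x) = -2x³ - 3x² - 4x - 5.
Then u(6) = -569.

-569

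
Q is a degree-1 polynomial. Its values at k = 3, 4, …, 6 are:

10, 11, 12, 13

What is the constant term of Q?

Write Q(k) = ak + b; the 4 given values yield a linear system in the 2 coefficients.
Solving, Q(k) = k + 7.
The constant term is Q(0) = 7.

7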